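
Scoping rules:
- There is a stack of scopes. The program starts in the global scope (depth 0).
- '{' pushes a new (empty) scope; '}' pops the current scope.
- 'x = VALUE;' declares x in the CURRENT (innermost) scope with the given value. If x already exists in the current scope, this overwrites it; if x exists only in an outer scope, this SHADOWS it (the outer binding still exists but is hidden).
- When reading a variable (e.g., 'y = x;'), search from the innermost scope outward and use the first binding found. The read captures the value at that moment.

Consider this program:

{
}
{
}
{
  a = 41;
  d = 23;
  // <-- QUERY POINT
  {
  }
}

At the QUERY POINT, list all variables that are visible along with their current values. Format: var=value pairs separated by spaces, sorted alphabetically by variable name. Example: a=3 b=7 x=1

Step 1: enter scope (depth=1)
Step 2: exit scope (depth=0)
Step 3: enter scope (depth=1)
Step 4: exit scope (depth=0)
Step 5: enter scope (depth=1)
Step 6: declare a=41 at depth 1
Step 7: declare d=23 at depth 1
Visible at query point: a=41 d=23

Answer: a=41 d=23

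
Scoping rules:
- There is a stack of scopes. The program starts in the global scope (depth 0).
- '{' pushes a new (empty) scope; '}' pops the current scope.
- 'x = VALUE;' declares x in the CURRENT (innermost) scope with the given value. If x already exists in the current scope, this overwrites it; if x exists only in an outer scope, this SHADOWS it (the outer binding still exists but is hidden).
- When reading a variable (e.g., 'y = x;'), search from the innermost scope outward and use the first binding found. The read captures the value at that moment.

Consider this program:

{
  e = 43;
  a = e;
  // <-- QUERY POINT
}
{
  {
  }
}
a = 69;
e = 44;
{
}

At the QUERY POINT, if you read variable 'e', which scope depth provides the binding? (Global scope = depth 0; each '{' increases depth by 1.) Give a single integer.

Answer: 1

Derivation:
Step 1: enter scope (depth=1)
Step 2: declare e=43 at depth 1
Step 3: declare a=(read e)=43 at depth 1
Visible at query point: a=43 e=43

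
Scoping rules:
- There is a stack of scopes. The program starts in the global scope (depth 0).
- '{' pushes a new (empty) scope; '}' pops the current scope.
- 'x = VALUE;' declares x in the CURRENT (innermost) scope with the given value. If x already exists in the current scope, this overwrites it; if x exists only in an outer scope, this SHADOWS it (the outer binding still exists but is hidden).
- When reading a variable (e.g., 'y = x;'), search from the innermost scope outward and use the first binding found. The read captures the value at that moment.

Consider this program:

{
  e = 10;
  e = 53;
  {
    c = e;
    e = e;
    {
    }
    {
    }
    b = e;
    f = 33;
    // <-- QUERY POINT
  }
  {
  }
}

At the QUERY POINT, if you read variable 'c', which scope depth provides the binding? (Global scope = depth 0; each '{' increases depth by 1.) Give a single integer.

Answer: 2

Derivation:
Step 1: enter scope (depth=1)
Step 2: declare e=10 at depth 1
Step 3: declare e=53 at depth 1
Step 4: enter scope (depth=2)
Step 5: declare c=(read e)=53 at depth 2
Step 6: declare e=(read e)=53 at depth 2
Step 7: enter scope (depth=3)
Step 8: exit scope (depth=2)
Step 9: enter scope (depth=3)
Step 10: exit scope (depth=2)
Step 11: declare b=(read e)=53 at depth 2
Step 12: declare f=33 at depth 2
Visible at query point: b=53 c=53 e=53 f=33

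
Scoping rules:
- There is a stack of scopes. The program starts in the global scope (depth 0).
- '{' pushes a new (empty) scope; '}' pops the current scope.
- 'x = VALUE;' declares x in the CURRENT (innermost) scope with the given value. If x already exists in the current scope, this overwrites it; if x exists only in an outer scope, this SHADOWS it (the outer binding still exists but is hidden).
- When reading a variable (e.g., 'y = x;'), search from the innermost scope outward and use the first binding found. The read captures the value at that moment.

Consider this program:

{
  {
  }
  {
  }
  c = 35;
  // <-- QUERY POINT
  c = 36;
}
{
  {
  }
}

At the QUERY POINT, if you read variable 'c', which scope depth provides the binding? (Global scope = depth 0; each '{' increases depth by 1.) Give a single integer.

Step 1: enter scope (depth=1)
Step 2: enter scope (depth=2)
Step 3: exit scope (depth=1)
Step 4: enter scope (depth=2)
Step 5: exit scope (depth=1)
Step 6: declare c=35 at depth 1
Visible at query point: c=35

Answer: 1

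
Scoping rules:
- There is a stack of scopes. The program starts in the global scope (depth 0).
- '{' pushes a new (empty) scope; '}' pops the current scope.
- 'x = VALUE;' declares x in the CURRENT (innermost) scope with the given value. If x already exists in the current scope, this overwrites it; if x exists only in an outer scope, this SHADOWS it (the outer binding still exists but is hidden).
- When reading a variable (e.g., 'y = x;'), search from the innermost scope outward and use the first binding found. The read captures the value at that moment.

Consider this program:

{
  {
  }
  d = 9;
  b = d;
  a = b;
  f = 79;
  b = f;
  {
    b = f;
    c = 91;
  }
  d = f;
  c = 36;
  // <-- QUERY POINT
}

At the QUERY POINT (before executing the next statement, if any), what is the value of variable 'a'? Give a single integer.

Step 1: enter scope (depth=1)
Step 2: enter scope (depth=2)
Step 3: exit scope (depth=1)
Step 4: declare d=9 at depth 1
Step 5: declare b=(read d)=9 at depth 1
Step 6: declare a=(read b)=9 at depth 1
Step 7: declare f=79 at depth 1
Step 8: declare b=(read f)=79 at depth 1
Step 9: enter scope (depth=2)
Step 10: declare b=(read f)=79 at depth 2
Step 11: declare c=91 at depth 2
Step 12: exit scope (depth=1)
Step 13: declare d=(read f)=79 at depth 1
Step 14: declare c=36 at depth 1
Visible at query point: a=9 b=79 c=36 d=79 f=79

Answer: 9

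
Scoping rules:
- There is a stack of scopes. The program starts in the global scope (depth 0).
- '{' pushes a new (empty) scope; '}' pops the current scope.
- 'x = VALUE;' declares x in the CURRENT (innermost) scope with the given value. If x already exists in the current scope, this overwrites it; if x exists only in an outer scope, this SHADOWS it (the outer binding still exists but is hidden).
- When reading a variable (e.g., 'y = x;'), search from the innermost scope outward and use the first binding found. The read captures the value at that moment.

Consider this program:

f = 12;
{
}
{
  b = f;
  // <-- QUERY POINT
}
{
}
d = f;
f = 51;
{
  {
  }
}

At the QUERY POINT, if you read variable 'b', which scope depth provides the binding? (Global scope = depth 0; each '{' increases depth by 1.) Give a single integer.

Step 1: declare f=12 at depth 0
Step 2: enter scope (depth=1)
Step 3: exit scope (depth=0)
Step 4: enter scope (depth=1)
Step 5: declare b=(read f)=12 at depth 1
Visible at query point: b=12 f=12

Answer: 1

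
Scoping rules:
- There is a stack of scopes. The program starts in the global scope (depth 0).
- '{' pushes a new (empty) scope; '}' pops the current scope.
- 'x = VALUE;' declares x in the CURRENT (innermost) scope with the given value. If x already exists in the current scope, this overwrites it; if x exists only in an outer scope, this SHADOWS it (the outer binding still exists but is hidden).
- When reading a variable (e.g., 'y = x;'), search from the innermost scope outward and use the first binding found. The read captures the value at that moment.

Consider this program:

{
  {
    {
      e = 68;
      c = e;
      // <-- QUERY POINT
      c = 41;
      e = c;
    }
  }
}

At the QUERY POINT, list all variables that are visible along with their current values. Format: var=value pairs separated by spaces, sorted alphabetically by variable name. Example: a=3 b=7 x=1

Step 1: enter scope (depth=1)
Step 2: enter scope (depth=2)
Step 3: enter scope (depth=3)
Step 4: declare e=68 at depth 3
Step 5: declare c=(read e)=68 at depth 3
Visible at query point: c=68 e=68

Answer: c=68 e=68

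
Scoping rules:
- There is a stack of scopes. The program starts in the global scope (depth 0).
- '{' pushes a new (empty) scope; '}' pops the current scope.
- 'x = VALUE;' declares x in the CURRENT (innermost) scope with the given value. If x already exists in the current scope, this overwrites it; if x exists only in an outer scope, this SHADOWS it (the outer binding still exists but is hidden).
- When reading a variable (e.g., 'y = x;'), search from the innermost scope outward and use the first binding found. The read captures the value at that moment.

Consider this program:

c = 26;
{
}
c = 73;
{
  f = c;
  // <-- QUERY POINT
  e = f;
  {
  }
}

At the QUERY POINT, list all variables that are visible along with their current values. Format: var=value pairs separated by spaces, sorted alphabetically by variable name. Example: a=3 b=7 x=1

Answer: c=73 f=73

Derivation:
Step 1: declare c=26 at depth 0
Step 2: enter scope (depth=1)
Step 3: exit scope (depth=0)
Step 4: declare c=73 at depth 0
Step 5: enter scope (depth=1)
Step 6: declare f=(read c)=73 at depth 1
Visible at query point: c=73 f=73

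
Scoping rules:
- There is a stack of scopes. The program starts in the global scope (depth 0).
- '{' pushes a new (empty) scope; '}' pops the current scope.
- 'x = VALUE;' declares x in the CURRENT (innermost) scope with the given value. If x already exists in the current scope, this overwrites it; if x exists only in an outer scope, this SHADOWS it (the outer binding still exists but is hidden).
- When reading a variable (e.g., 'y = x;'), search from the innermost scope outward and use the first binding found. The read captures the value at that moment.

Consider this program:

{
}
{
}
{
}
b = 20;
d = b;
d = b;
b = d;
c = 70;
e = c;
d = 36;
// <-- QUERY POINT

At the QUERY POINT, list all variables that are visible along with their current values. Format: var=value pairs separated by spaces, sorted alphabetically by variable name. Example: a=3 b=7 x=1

Step 1: enter scope (depth=1)
Step 2: exit scope (depth=0)
Step 3: enter scope (depth=1)
Step 4: exit scope (depth=0)
Step 5: enter scope (depth=1)
Step 6: exit scope (depth=0)
Step 7: declare b=20 at depth 0
Step 8: declare d=(read b)=20 at depth 0
Step 9: declare d=(read b)=20 at depth 0
Step 10: declare b=(read d)=20 at depth 0
Step 11: declare c=70 at depth 0
Step 12: declare e=(read c)=70 at depth 0
Step 13: declare d=36 at depth 0
Visible at query point: b=20 c=70 d=36 e=70

Answer: b=20 c=70 d=36 e=70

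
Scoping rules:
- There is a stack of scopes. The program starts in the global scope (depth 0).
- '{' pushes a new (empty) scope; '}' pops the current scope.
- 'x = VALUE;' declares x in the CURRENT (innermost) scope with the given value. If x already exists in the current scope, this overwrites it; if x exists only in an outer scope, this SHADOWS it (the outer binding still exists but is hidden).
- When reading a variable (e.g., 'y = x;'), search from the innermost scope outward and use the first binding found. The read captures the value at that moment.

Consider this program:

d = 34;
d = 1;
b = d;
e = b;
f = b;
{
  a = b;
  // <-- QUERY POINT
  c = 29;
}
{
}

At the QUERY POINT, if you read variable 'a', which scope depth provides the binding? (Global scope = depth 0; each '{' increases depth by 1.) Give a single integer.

Step 1: declare d=34 at depth 0
Step 2: declare d=1 at depth 0
Step 3: declare b=(read d)=1 at depth 0
Step 4: declare e=(read b)=1 at depth 0
Step 5: declare f=(read b)=1 at depth 0
Step 6: enter scope (depth=1)
Step 7: declare a=(read b)=1 at depth 1
Visible at query point: a=1 b=1 d=1 e=1 f=1

Answer: 1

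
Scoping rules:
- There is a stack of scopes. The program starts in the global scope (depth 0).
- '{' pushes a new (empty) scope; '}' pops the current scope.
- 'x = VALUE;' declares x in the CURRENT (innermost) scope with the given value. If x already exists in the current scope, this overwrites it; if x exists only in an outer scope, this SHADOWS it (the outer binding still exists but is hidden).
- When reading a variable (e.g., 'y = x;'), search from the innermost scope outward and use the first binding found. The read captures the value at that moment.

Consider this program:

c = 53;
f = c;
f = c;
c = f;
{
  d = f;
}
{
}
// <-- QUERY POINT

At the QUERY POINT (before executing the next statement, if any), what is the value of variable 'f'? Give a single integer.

Step 1: declare c=53 at depth 0
Step 2: declare f=(read c)=53 at depth 0
Step 3: declare f=(read c)=53 at depth 0
Step 4: declare c=(read f)=53 at depth 0
Step 5: enter scope (depth=1)
Step 6: declare d=(read f)=53 at depth 1
Step 7: exit scope (depth=0)
Step 8: enter scope (depth=1)
Step 9: exit scope (depth=0)
Visible at query point: c=53 f=53

Answer: 53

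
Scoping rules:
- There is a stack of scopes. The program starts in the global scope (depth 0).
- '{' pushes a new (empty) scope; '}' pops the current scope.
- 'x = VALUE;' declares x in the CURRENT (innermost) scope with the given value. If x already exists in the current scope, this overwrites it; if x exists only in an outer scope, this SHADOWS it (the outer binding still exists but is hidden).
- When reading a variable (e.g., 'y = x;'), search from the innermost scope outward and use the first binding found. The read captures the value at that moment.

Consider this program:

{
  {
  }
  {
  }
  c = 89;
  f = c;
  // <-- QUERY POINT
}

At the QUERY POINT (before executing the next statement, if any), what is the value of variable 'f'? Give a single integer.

Step 1: enter scope (depth=1)
Step 2: enter scope (depth=2)
Step 3: exit scope (depth=1)
Step 4: enter scope (depth=2)
Step 5: exit scope (depth=1)
Step 6: declare c=89 at depth 1
Step 7: declare f=(read c)=89 at depth 1
Visible at query point: c=89 f=89

Answer: 89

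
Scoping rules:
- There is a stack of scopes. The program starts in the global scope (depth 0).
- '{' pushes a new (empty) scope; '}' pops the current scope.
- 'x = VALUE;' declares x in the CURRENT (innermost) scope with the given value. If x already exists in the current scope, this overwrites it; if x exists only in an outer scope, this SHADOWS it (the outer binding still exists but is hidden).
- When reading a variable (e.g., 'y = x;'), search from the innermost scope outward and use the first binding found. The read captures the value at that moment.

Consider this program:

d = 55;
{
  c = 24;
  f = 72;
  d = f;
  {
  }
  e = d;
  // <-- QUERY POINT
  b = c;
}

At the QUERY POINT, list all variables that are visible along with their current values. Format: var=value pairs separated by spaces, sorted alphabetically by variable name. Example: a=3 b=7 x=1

Step 1: declare d=55 at depth 0
Step 2: enter scope (depth=1)
Step 3: declare c=24 at depth 1
Step 4: declare f=72 at depth 1
Step 5: declare d=(read f)=72 at depth 1
Step 6: enter scope (depth=2)
Step 7: exit scope (depth=1)
Step 8: declare e=(read d)=72 at depth 1
Visible at query point: c=24 d=72 e=72 f=72

Answer: c=24 d=72 e=72 f=72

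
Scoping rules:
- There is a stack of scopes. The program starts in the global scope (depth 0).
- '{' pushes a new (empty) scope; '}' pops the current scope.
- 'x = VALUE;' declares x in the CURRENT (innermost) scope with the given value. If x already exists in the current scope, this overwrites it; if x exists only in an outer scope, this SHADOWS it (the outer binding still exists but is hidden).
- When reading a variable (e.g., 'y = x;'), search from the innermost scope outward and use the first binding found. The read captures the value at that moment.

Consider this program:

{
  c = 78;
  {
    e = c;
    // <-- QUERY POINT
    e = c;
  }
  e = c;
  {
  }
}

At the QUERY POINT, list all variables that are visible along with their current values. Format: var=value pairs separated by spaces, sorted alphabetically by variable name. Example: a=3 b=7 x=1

Step 1: enter scope (depth=1)
Step 2: declare c=78 at depth 1
Step 3: enter scope (depth=2)
Step 4: declare e=(read c)=78 at depth 2
Visible at query point: c=78 e=78

Answer: c=78 e=78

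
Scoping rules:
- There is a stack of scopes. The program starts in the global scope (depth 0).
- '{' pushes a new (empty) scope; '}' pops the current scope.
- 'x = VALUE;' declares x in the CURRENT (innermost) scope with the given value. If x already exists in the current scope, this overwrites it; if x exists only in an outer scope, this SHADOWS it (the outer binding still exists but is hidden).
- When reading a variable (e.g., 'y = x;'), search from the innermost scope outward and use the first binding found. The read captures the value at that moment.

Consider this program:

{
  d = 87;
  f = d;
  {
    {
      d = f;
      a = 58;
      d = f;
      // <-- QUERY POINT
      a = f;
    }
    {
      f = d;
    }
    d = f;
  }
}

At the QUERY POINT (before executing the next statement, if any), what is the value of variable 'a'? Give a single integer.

Step 1: enter scope (depth=1)
Step 2: declare d=87 at depth 1
Step 3: declare f=(read d)=87 at depth 1
Step 4: enter scope (depth=2)
Step 5: enter scope (depth=3)
Step 6: declare d=(read f)=87 at depth 3
Step 7: declare a=58 at depth 3
Step 8: declare d=(read f)=87 at depth 3
Visible at query point: a=58 d=87 f=87

Answer: 58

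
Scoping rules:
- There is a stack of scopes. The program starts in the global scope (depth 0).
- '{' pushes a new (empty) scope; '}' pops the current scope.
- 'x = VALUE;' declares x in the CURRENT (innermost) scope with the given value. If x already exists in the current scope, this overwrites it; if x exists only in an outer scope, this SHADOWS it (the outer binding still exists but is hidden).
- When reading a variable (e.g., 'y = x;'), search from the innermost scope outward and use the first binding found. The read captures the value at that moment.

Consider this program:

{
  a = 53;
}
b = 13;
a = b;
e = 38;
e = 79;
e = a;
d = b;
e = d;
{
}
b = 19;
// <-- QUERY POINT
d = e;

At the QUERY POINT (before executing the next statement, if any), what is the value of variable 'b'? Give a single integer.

Step 1: enter scope (depth=1)
Step 2: declare a=53 at depth 1
Step 3: exit scope (depth=0)
Step 4: declare b=13 at depth 0
Step 5: declare a=(read b)=13 at depth 0
Step 6: declare e=38 at depth 0
Step 7: declare e=79 at depth 0
Step 8: declare e=(read a)=13 at depth 0
Step 9: declare d=(read b)=13 at depth 0
Step 10: declare e=(read d)=13 at depth 0
Step 11: enter scope (depth=1)
Step 12: exit scope (depth=0)
Step 13: declare b=19 at depth 0
Visible at query point: a=13 b=19 d=13 e=13

Answer: 19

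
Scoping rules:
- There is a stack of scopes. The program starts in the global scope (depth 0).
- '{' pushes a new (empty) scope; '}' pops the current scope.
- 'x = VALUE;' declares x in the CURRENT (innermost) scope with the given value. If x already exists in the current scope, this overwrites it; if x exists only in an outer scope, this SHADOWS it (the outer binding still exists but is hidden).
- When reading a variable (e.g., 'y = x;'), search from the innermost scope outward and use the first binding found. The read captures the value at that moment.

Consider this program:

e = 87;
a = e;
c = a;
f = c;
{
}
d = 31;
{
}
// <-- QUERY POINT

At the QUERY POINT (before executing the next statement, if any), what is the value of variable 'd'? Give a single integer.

Step 1: declare e=87 at depth 0
Step 2: declare a=(read e)=87 at depth 0
Step 3: declare c=(read a)=87 at depth 0
Step 4: declare f=(read c)=87 at depth 0
Step 5: enter scope (depth=1)
Step 6: exit scope (depth=0)
Step 7: declare d=31 at depth 0
Step 8: enter scope (depth=1)
Step 9: exit scope (depth=0)
Visible at query point: a=87 c=87 d=31 e=87 f=87

Answer: 31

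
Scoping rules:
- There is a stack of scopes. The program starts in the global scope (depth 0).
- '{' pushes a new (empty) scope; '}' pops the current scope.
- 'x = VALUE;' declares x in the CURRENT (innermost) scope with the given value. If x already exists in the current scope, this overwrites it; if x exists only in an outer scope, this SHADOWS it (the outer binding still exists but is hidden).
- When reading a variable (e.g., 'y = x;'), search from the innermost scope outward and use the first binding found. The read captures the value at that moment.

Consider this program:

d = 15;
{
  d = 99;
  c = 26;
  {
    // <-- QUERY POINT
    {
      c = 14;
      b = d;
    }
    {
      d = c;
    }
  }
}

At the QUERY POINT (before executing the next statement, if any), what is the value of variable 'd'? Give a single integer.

Answer: 99

Derivation:
Step 1: declare d=15 at depth 0
Step 2: enter scope (depth=1)
Step 3: declare d=99 at depth 1
Step 4: declare c=26 at depth 1
Step 5: enter scope (depth=2)
Visible at query point: c=26 d=99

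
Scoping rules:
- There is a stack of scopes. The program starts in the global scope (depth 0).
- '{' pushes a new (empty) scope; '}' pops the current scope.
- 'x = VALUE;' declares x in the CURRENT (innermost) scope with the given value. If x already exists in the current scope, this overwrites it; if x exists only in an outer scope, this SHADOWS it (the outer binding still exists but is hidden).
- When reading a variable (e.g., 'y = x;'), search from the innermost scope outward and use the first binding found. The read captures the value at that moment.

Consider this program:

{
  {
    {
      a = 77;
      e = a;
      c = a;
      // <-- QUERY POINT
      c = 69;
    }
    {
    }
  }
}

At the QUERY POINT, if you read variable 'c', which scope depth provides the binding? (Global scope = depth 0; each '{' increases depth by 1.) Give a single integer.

Answer: 3

Derivation:
Step 1: enter scope (depth=1)
Step 2: enter scope (depth=2)
Step 3: enter scope (depth=3)
Step 4: declare a=77 at depth 3
Step 5: declare e=(read a)=77 at depth 3
Step 6: declare c=(read a)=77 at depth 3
Visible at query point: a=77 c=77 e=77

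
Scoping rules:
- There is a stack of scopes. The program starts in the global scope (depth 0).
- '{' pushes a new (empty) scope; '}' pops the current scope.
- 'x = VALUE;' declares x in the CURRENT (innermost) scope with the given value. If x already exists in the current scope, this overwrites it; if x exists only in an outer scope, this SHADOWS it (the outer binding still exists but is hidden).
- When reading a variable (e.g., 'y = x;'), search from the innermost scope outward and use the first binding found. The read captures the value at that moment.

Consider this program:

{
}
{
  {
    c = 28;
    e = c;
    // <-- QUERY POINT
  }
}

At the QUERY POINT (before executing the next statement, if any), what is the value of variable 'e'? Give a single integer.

Step 1: enter scope (depth=1)
Step 2: exit scope (depth=0)
Step 3: enter scope (depth=1)
Step 4: enter scope (depth=2)
Step 5: declare c=28 at depth 2
Step 6: declare e=(read c)=28 at depth 2
Visible at query point: c=28 e=28

Answer: 28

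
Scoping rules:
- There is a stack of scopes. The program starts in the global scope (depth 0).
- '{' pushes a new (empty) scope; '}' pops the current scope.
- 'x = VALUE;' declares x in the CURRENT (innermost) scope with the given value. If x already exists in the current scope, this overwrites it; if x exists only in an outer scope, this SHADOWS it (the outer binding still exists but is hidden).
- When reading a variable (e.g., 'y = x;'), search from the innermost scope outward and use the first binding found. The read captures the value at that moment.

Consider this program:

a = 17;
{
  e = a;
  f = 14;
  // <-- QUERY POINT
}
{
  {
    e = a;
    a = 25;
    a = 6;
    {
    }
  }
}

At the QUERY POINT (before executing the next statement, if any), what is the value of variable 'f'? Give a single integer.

Answer: 14

Derivation:
Step 1: declare a=17 at depth 0
Step 2: enter scope (depth=1)
Step 3: declare e=(read a)=17 at depth 1
Step 4: declare f=14 at depth 1
Visible at query point: a=17 e=17 f=14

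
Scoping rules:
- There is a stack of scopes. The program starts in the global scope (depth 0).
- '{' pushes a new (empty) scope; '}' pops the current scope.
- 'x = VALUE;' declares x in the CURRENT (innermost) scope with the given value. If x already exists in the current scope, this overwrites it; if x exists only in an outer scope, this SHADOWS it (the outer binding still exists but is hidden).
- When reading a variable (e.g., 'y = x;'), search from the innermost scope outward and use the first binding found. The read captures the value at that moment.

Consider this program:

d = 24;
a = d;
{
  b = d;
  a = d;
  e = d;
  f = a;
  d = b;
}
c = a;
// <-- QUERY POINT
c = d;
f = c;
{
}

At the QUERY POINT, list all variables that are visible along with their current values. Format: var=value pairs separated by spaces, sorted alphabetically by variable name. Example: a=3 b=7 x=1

Answer: a=24 c=24 d=24

Derivation:
Step 1: declare d=24 at depth 0
Step 2: declare a=(read d)=24 at depth 0
Step 3: enter scope (depth=1)
Step 4: declare b=(read d)=24 at depth 1
Step 5: declare a=(read d)=24 at depth 1
Step 6: declare e=(read d)=24 at depth 1
Step 7: declare f=(read a)=24 at depth 1
Step 8: declare d=(read b)=24 at depth 1
Step 9: exit scope (depth=0)
Step 10: declare c=(read a)=24 at depth 0
Visible at query point: a=24 c=24 d=24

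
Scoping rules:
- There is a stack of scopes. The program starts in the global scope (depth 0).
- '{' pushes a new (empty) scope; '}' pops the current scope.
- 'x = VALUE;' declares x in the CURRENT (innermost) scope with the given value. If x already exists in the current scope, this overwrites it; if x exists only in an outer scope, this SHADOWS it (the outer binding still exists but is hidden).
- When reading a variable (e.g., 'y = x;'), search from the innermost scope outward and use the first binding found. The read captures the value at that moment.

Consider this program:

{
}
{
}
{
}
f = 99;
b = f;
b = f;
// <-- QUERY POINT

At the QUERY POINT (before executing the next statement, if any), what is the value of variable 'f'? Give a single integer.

Answer: 99

Derivation:
Step 1: enter scope (depth=1)
Step 2: exit scope (depth=0)
Step 3: enter scope (depth=1)
Step 4: exit scope (depth=0)
Step 5: enter scope (depth=1)
Step 6: exit scope (depth=0)
Step 7: declare f=99 at depth 0
Step 8: declare b=(read f)=99 at depth 0
Step 9: declare b=(read f)=99 at depth 0
Visible at query point: b=99 f=99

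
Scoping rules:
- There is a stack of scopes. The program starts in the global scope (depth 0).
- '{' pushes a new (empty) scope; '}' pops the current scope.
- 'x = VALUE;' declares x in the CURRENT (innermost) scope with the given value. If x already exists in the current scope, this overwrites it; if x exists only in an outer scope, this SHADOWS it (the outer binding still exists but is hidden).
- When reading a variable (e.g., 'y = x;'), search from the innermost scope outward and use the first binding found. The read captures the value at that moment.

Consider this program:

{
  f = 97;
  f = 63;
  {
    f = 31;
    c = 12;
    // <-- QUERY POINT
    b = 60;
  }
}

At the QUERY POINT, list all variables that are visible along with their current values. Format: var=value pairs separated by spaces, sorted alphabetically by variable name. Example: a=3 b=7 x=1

Step 1: enter scope (depth=1)
Step 2: declare f=97 at depth 1
Step 3: declare f=63 at depth 1
Step 4: enter scope (depth=2)
Step 5: declare f=31 at depth 2
Step 6: declare c=12 at depth 2
Visible at query point: c=12 f=31

Answer: c=12 f=31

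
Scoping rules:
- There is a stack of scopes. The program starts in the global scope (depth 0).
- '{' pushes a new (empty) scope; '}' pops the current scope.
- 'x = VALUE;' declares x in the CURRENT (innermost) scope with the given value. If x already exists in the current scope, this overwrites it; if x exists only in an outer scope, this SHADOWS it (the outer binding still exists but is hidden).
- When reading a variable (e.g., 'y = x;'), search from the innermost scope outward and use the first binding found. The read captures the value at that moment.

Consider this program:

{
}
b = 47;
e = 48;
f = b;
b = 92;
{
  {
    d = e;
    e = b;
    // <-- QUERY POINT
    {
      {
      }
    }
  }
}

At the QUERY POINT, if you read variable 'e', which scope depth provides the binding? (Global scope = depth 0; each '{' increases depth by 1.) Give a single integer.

Answer: 2

Derivation:
Step 1: enter scope (depth=1)
Step 2: exit scope (depth=0)
Step 3: declare b=47 at depth 0
Step 4: declare e=48 at depth 0
Step 5: declare f=(read b)=47 at depth 0
Step 6: declare b=92 at depth 0
Step 7: enter scope (depth=1)
Step 8: enter scope (depth=2)
Step 9: declare d=(read e)=48 at depth 2
Step 10: declare e=(read b)=92 at depth 2
Visible at query point: b=92 d=48 e=92 f=47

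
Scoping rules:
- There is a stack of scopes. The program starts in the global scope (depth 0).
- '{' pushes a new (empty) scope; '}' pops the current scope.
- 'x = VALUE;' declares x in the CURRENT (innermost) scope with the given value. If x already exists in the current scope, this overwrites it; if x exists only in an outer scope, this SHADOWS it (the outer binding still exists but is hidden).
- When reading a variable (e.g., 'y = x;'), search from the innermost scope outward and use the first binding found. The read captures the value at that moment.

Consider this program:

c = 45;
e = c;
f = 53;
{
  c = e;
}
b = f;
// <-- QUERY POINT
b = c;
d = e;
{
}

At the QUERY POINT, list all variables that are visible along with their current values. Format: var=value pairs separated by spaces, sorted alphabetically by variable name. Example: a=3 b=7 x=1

Step 1: declare c=45 at depth 0
Step 2: declare e=(read c)=45 at depth 0
Step 3: declare f=53 at depth 0
Step 4: enter scope (depth=1)
Step 5: declare c=(read e)=45 at depth 1
Step 6: exit scope (depth=0)
Step 7: declare b=(read f)=53 at depth 0
Visible at query point: b=53 c=45 e=45 f=53

Answer: b=53 c=45 e=45 f=53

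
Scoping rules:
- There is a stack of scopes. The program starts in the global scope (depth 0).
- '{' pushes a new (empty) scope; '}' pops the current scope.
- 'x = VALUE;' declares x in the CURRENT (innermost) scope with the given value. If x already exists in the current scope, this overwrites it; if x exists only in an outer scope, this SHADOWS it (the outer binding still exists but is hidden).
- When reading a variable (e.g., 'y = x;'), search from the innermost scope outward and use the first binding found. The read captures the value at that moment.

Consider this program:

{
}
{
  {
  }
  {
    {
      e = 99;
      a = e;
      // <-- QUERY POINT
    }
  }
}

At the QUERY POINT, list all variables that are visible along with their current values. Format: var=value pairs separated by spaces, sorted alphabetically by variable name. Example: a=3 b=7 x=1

Step 1: enter scope (depth=1)
Step 2: exit scope (depth=0)
Step 3: enter scope (depth=1)
Step 4: enter scope (depth=2)
Step 5: exit scope (depth=1)
Step 6: enter scope (depth=2)
Step 7: enter scope (depth=3)
Step 8: declare e=99 at depth 3
Step 9: declare a=(read e)=99 at depth 3
Visible at query point: a=99 e=99

Answer: a=99 e=99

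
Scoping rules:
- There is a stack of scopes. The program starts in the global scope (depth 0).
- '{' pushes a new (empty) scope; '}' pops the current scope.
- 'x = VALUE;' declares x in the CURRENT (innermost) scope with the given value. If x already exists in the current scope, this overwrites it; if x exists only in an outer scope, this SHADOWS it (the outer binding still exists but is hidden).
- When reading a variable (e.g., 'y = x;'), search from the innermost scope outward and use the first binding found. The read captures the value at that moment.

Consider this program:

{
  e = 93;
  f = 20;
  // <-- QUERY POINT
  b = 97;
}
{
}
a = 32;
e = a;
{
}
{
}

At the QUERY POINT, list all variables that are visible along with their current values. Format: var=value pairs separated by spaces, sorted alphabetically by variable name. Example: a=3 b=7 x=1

Answer: e=93 f=20

Derivation:
Step 1: enter scope (depth=1)
Step 2: declare e=93 at depth 1
Step 3: declare f=20 at depth 1
Visible at query point: e=93 f=20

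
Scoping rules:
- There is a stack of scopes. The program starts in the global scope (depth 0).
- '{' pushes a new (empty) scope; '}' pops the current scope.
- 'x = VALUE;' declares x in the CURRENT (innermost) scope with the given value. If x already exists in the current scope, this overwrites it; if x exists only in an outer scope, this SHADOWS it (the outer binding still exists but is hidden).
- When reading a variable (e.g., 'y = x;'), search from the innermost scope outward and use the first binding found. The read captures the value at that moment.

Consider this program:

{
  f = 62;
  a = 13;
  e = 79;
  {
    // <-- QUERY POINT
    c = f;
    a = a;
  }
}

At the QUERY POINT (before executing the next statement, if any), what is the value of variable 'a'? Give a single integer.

Answer: 13

Derivation:
Step 1: enter scope (depth=1)
Step 2: declare f=62 at depth 1
Step 3: declare a=13 at depth 1
Step 4: declare e=79 at depth 1
Step 5: enter scope (depth=2)
Visible at query point: a=13 e=79 f=62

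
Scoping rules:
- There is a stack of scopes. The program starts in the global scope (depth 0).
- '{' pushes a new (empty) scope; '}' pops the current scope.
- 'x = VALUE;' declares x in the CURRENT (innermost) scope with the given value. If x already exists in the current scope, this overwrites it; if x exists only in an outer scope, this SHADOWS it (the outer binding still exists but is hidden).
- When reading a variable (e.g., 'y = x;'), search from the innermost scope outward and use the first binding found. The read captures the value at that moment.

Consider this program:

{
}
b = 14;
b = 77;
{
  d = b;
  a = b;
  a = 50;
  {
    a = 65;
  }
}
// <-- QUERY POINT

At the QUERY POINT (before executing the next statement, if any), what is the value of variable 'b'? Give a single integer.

Step 1: enter scope (depth=1)
Step 2: exit scope (depth=0)
Step 3: declare b=14 at depth 0
Step 4: declare b=77 at depth 0
Step 5: enter scope (depth=1)
Step 6: declare d=(read b)=77 at depth 1
Step 7: declare a=(read b)=77 at depth 1
Step 8: declare a=50 at depth 1
Step 9: enter scope (depth=2)
Step 10: declare a=65 at depth 2
Step 11: exit scope (depth=1)
Step 12: exit scope (depth=0)
Visible at query point: b=77

Answer: 77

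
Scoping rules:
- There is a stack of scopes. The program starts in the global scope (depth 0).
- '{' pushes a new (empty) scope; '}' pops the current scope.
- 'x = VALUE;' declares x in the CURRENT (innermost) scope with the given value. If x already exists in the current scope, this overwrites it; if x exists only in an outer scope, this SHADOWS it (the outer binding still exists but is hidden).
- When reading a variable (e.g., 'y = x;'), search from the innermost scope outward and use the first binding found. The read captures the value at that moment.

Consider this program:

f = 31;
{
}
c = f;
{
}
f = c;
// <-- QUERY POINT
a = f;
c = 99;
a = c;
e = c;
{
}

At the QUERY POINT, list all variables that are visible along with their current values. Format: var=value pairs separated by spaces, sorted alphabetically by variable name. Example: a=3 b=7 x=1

Answer: c=31 f=31

Derivation:
Step 1: declare f=31 at depth 0
Step 2: enter scope (depth=1)
Step 3: exit scope (depth=0)
Step 4: declare c=(read f)=31 at depth 0
Step 5: enter scope (depth=1)
Step 6: exit scope (depth=0)
Step 7: declare f=(read c)=31 at depth 0
Visible at query point: c=31 f=31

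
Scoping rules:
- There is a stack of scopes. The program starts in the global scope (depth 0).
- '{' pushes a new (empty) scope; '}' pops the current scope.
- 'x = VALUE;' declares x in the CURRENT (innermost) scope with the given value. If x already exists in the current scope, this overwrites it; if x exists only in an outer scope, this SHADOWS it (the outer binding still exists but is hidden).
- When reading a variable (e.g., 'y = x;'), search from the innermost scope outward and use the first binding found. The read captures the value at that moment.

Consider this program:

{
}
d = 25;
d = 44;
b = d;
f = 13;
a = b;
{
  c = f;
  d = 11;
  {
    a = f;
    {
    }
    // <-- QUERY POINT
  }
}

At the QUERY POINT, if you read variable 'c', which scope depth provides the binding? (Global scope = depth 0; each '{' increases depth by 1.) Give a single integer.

Answer: 1

Derivation:
Step 1: enter scope (depth=1)
Step 2: exit scope (depth=0)
Step 3: declare d=25 at depth 0
Step 4: declare d=44 at depth 0
Step 5: declare b=(read d)=44 at depth 0
Step 6: declare f=13 at depth 0
Step 7: declare a=(read b)=44 at depth 0
Step 8: enter scope (depth=1)
Step 9: declare c=(read f)=13 at depth 1
Step 10: declare d=11 at depth 1
Step 11: enter scope (depth=2)
Step 12: declare a=(read f)=13 at depth 2
Step 13: enter scope (depth=3)
Step 14: exit scope (depth=2)
Visible at query point: a=13 b=44 c=13 d=11 f=13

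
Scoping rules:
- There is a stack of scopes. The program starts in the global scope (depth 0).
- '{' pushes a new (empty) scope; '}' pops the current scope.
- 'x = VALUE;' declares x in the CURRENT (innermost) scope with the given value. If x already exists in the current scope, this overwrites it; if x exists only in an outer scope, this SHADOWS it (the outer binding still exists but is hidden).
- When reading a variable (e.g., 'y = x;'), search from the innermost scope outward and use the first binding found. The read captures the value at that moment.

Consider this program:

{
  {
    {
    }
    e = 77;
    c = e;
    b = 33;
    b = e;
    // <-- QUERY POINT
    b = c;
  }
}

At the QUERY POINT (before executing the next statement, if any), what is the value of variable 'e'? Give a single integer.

Step 1: enter scope (depth=1)
Step 2: enter scope (depth=2)
Step 3: enter scope (depth=3)
Step 4: exit scope (depth=2)
Step 5: declare e=77 at depth 2
Step 6: declare c=(read e)=77 at depth 2
Step 7: declare b=33 at depth 2
Step 8: declare b=(read e)=77 at depth 2
Visible at query point: b=77 c=77 e=77

Answer: 77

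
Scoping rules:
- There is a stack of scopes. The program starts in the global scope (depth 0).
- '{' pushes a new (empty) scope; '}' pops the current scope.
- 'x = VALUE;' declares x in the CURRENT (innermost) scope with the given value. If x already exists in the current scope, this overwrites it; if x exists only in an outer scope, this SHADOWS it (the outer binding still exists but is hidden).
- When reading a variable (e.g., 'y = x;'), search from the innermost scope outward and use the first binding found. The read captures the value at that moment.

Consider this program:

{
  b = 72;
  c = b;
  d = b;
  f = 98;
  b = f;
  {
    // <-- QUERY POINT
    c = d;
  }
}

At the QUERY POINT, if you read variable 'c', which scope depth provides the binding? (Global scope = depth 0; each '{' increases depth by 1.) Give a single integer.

Answer: 1

Derivation:
Step 1: enter scope (depth=1)
Step 2: declare b=72 at depth 1
Step 3: declare c=(read b)=72 at depth 1
Step 4: declare d=(read b)=72 at depth 1
Step 5: declare f=98 at depth 1
Step 6: declare b=(read f)=98 at depth 1
Step 7: enter scope (depth=2)
Visible at query point: b=98 c=72 d=72 f=98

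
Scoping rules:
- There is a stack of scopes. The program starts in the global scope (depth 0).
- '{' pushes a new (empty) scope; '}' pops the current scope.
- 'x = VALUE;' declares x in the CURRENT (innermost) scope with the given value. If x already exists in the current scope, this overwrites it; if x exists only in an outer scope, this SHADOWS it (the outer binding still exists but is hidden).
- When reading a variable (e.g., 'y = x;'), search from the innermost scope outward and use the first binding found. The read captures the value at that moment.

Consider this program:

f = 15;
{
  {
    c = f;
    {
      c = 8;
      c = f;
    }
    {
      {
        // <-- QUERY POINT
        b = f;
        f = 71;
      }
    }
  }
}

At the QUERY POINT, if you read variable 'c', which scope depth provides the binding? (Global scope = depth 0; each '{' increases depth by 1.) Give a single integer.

Step 1: declare f=15 at depth 0
Step 2: enter scope (depth=1)
Step 3: enter scope (depth=2)
Step 4: declare c=(read f)=15 at depth 2
Step 5: enter scope (depth=3)
Step 6: declare c=8 at depth 3
Step 7: declare c=(read f)=15 at depth 3
Step 8: exit scope (depth=2)
Step 9: enter scope (depth=3)
Step 10: enter scope (depth=4)
Visible at query point: c=15 f=15

Answer: 2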